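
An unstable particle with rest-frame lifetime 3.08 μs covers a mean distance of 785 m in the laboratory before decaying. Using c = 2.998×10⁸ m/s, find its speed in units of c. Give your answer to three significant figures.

0.648c

d = βγcτ ⇒ βγ = d/(cτ) = 785.0 m / (923.384 m) = 0.85013.
β = (βγ)/√(1+(βγ)²) = 0.85013/√1.722721 = 0.648.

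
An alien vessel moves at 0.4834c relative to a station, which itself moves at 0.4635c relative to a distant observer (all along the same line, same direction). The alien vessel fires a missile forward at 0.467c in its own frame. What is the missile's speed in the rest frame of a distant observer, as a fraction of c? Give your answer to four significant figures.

First combine the missile and alien vessel (S''→S'): u₁ = (0.467 + 0.4834)/(1 + 0.467×0.4834) = 0.9504/1.2257478 = 0.77536.
Then combine with the station (S'→S): u = (0.77536 + 0.4635)/(1 + 0.77536×0.4635) = 1.23886/1.35937936 = 0.91134.

0.9113c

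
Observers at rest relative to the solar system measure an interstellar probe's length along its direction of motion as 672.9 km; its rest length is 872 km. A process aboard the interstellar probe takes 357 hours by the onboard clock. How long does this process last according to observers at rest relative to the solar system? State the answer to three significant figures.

463 hours

Length contraction gives γ = L₀/L = 872/672.9 = 1.29588.
The same γ dilates the second interval: 1.29588 × 357 hours = 463 hours.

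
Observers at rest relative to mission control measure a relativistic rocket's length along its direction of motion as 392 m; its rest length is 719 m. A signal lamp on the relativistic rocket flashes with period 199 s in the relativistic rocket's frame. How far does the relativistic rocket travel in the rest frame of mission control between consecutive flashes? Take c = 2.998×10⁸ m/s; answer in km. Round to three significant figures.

9.17×10^7 km

Length contraction gives γ = L₀/L = 719/392 = 1.83418.
β = √(1 − 1/γ²) = 0.8383. Lab-frame period = γτ = 1.83418×199 s = 365 s. Distance = βc × γτ = 0.8383 × 2.998×10⁸ m/s × 365 s = 9.1733×10^10 m = 9.17×10^7 km.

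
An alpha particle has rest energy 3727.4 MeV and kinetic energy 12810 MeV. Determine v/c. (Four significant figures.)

0.9743

γ = 1 + K/(mc²) = 1 + 12810/3727.4 = 4.4367.
β = √(1 − 1/γ²) = √(1 − 0.0508019) = √0.9491981 = 0.9743.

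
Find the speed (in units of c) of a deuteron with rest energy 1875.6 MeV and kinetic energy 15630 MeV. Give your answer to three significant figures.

0.994c

γ = 1 + K/(mc²) = 1 + 15630/1875.6 = 9.3333.
β = √(1 − 1/γ²) = √(1 − 0.0114797) = √0.9885203 = 0.994.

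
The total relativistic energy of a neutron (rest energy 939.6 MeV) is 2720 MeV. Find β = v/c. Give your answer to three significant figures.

0.938

γ = E/(mc²) = 2720/939.6 = 2.8948.
β = √(1 − 1/γ²) = √(1 − 0.119334) = √0.880666 = 0.938.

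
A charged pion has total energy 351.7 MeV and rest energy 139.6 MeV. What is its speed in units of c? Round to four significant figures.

Total energy E = γmc² gives γ = 351.7/139.6 = 2.5193.
Hence β = √(1 − 1/γ²) = √(1 − 0.157558) = √0.842442 = 0.9178.

0.9178c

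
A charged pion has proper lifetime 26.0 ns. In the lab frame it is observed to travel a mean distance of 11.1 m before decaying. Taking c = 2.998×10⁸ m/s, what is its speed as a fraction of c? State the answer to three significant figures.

Let x = d/(cτ) = 11.10 m / (2.998×10⁸ m/s × 2.600×10^-8 s) = 1.424. Since d = βγcτ, x = βγ = β/√(1−β²).
Solving: β² = x²/(1+x²) = 2.02778/3.02778 = 0.669725, so β = 0.818.

0.818c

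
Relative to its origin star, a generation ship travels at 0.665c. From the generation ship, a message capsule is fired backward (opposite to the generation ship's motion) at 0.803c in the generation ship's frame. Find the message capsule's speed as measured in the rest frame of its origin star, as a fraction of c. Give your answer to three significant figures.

Relativistic velocity addition: u = (u' + v)/(1 + u'v/c²), with u' = −0.803c and v = 0.665c.
Numerator: −0.803 + 0.665 = −0.138. Denominator: 1 + (−0.803)(0.665) = 0.466005.
u = −0.138/0.466005 = −0.29613, so the speed is 0.296c.

0.296c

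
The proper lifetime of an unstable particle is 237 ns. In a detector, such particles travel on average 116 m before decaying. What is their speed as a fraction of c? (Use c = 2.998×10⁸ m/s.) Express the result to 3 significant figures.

Let x = d/(cτ) = 116.0 m / (2.998×10⁸ m/s × 2.370×10^-7 s) = 1.6326. Since d = βγcτ, x = βγ = β/√(1−β²).
Solving: β² = x²/(1+x²) = 2.66538/3.66538 = 0.727177, so β = 0.853.

0.853c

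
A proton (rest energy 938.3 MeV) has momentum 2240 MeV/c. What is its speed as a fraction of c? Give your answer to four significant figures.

βγ = pc/(mc²) = 2240/938.3 = 2.3873.
Since γ² = 1 + (βγ)² = 6.6992, γ = √6.6992 = 2.58828, and β = (βγ)/γ = 2.3873/2.58828 = 0.9223.

0.9223c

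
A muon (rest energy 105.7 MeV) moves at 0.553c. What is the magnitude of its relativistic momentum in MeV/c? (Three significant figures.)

Lorentz factor: γ = (1 − 0.305809)^(−1/2) = 1.2002.
Momentum: p = γβ·mc = 1.2002 × 0.553 × 105.7 MeV/c = 70.2 MeV/c.

70.2 MeV/c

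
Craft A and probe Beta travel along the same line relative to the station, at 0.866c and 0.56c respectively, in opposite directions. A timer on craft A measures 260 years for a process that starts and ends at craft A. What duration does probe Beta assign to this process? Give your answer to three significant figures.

932 years

The velocity of craft A relative to probe Beta is (0.866 + 0.56)c / (1 + 0.866×0.56) = 0.9603c; relative speed 0.9603c.
γ for this relative speed: γ = 1/√(1 − 0.922176) = 3.5846.
Craft A's interval is proper; time dilation gives Δt_B = γΔτ = 3.5846 × 260 years = 932 years.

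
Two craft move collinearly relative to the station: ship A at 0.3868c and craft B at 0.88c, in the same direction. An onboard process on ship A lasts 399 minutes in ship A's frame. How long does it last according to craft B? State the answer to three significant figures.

601 minutes

The velocity of ship A relative to craft B is (0.3868 − 0.88)c / (1 − 0.3868×0.88) = −0.74771c; relative speed 0.74771c.
γ for this relative speed: γ = 1/√(1 − 0.55907) = 1.506.
The clock on ship A records proper time, so craft B measures Δt = γΔτ = 1.506 × 399 = 601 minutes.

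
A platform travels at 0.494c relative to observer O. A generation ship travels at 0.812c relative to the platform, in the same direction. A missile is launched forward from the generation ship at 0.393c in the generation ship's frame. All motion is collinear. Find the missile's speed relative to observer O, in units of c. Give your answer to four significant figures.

Compose velocities in two stages. Stage 1 (into S'): u₁ = (0.393+0.812)/(1+0.393×0.812) = 0.91349.
Stage 2 (into S): u = (0.91349+0.494)/(1+0.91349×0.494) = 0.96984, so the speed is 0.9698c.

0.9698c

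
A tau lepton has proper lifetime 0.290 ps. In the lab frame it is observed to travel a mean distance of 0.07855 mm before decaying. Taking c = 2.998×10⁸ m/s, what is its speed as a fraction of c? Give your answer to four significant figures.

Lab distance = (lab lifetime)·v = γτ·βc, so βγ = d/(cτ) = 7.855×10^-5/(2.998×10⁸ × 2.900×10^-13) = 0.90348.
With βγ = 0.90348: γ² = 1 + (βγ)² = 1.816276, and β = (βγ)/γ = 0.90348/1.34769 = 0.6704.

0.6704c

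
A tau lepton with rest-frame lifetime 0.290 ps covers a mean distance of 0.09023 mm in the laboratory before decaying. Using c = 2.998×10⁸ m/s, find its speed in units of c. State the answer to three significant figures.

0.720c

d = βγcτ ⇒ βγ = d/(cτ) = 9.023×10^-5 m / (8.6942×10^-5 m) = 1.0378.
β = (βγ)/√(1+(βγ)²) = 1.0378/√2.07703 = 0.720.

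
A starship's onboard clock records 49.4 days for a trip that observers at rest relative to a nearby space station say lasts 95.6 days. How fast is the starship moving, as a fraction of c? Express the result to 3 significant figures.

0.856c

γ = Δt/Δτ = 95.6/49.4 = 1.9352.
β = √(1 − 1/γ²) = √(1 − 0.267023) = √0.732977 = 0.856.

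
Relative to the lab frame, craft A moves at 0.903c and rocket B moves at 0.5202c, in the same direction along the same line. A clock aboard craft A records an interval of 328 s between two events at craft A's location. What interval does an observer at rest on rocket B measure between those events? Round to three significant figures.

474 s

The velocity of craft A relative to rocket B is (0.903 − 0.5202)c / (1 − 0.903×0.5202) = 0.72191c; relative speed 0.72191c.
γ for this relative speed: γ = 1/√(1 − 0.521154) = 1.4451.
The clock on craft A records proper time, so rocket B measures Δt = γΔτ = 1.4451 × 328 = 474 s.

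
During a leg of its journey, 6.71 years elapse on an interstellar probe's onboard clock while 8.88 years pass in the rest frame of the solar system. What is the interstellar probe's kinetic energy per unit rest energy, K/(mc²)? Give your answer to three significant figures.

0.323

The time-dilation ratio gives γ = 8.88/6.71 = 1.3234.
K/(mc²) = γ − 1 = 1.3234 − 1 = 0.323.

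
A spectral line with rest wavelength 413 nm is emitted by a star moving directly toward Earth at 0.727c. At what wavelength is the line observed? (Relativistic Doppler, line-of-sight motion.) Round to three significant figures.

Relativistic Doppler for wavelength: λ_obs = λ_src · √((1−β)/(1+β)).
With β = 0.727: factor = √(0.273/1.727) = 0.39759.
λ_obs = 413 × 0.39759 = 164 nm.

164 nm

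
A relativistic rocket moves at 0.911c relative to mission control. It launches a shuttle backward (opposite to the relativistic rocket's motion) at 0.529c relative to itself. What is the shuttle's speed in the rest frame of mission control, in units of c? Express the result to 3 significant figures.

0.737c

Relativistic velocity addition: u = (u' + v)/(1 + u'v/c²), with u' = −0.529c and v = 0.911c.
Numerator: −0.529 + 0.911 = 0.382. Denominator: 1 + (−0.529)(0.911) = 0.518081.
u = 0.382/0.518081 = 0.73734, so the speed is 0.737c.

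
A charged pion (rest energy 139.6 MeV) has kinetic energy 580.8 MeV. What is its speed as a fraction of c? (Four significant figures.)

K = (γ−1)mc², so γ = 1 + 580.8/139.6 = 5.1605.
Then v/c = √(1 − γ⁻²) = √(1 − 0.0375506) = √0.9624494 = 0.9810.

0.9810c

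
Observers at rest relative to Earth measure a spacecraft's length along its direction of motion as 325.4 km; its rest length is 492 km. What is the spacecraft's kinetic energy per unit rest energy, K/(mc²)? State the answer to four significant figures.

0.5120

Length contraction gives γ = L₀/L = 492/325.4 = 1.51199.
K/(mc²) = γ − 1 = 1.51199 − 1 = 0.5120.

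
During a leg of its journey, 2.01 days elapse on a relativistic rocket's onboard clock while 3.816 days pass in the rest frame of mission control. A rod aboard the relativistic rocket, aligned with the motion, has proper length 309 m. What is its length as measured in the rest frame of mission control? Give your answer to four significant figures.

162.8 m

The time-dilation ratio gives γ = 3.816/2.01 = 1.89851.
The rod contracts by the same γ: 309 m / 1.89851 = 162.8 m.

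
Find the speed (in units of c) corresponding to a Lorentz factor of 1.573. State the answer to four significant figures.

0.7719c

β = √(1 − 1/γ²) = √(1 − 1/2.474329) = √0.59585 = 0.7719.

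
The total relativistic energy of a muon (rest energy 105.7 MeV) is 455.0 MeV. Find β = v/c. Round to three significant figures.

0.973

γ = E/(mc²) = 455.0/105.7 = 4.3046.
β = √(1 − 1/γ²) = √(1 − 0.0539678) = √0.9460322 = 0.973.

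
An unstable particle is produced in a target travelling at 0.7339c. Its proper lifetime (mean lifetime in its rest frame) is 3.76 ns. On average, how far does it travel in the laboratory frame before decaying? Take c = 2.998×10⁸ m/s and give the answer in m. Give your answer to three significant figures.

γ = 1/√(1 − β²) = 1/√(1 − 0.53860921) = 1/√0.46139079 = 1/0.679258 = 1.4722.
Lab-frame lifetime: Δt = γτ = 1.4722 × 3.76 ns = 5.5355 ns.
Distance: d = vΔt = 0.7339 × 2.998×10⁸ m/s × 5.5355×10^-9 s = 1.22 m.

1.22 m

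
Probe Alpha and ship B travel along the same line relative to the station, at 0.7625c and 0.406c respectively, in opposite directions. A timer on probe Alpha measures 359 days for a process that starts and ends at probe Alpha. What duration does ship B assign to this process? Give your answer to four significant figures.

Transform probe Alpha's velocity into ship B's frame: (0.7625 + 0.406)/(1 + 0.7625·0.406) = 1.1685/1.309575, so the relative speed is 0.89227c.
At |u| = 0.89227c, γ = (1 − 0.796146)^(−1/2) = 2.2148.
The clock on probe Alpha records proper time, so ship B measures Δt = γΔτ = 2.2148 × 359 = 795.1 days.

795.1 days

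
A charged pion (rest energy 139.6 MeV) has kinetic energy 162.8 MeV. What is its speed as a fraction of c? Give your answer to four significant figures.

K = (γ−1)mc², so γ = 1 + 162.8/139.6 = 2.1662.
Then v/c = √(1 − γ⁻²) = √(1 − 0.21311) = √0.78689 = 0.8871.

0.8871c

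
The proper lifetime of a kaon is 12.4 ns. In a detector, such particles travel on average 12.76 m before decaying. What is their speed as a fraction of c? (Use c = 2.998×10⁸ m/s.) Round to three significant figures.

Let x = d/(cτ) = 12.76 m / (2.998×10⁸ m/s × 1.240×10^-8 s) = 3.4324. Since d = βγcτ, x = βγ = β/√(1−β²).
Solving: β² = x²/(1+x²) = 11.7814/12.7814 = 0.921761, so β = 0.960.

0.960c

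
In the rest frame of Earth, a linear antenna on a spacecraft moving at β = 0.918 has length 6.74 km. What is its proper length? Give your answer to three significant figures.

17.0 km

β² = 0.842724, so γ = 1/√0.157276 = 2.5216.
Proper length: L₀ = γ·L = 2.5216 × 6.74 = 17.0 km.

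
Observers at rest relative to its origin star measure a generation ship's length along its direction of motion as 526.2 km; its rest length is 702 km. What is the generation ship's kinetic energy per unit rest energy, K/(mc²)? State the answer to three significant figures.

From L = L₀/γ: γ = 702/526.2 = 1.33409.
K/(mc²) = γ − 1 = 1.33409 − 1 = 0.334.

0.334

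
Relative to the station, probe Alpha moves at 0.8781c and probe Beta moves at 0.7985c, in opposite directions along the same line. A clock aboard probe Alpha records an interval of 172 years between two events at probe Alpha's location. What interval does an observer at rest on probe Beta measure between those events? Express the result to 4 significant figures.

1016 years

The velocity of probe Alpha relative to probe Beta is (0.8781 + 0.7985)c / (1 + 0.8781×0.7985) = 0.98556c; relative speed 0.98556c.
γ for this relative speed: γ = 1/√(1 − 0.971329) = 5.9058.
Probe Alpha's interval is proper; time dilation gives Δt_B = γΔτ = 5.9058 × 172 years = 1016 years.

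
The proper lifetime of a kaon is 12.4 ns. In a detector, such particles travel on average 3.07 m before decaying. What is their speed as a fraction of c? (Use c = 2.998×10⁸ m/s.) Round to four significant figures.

0.6368c

Let x = d/(cτ) = 3.070 m / (2.998×10⁸ m/s × 1.240×10^-8 s) = 0.82582. Since d = βγcτ, x = βγ = β/√(1−β²).
Solving: β² = x²/(1+x²) = 0.681979/1.681979 = 0.405462, so β = 0.6368.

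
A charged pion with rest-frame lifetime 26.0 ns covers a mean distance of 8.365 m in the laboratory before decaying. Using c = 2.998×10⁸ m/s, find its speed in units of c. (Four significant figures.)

d = βγcτ ⇒ βγ = d/(cτ) = 8.365 m / (7.7948 m) = 1.0732.
β = (βγ)/√(1+(βγ)²) = 1.0732/√2.15176 = 0.7316.

0.7316c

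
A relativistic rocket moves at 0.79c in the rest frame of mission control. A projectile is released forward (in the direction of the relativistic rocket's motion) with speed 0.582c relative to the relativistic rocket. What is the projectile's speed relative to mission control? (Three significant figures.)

In units of c, u = (u' + v)/(1 + u'v) with u' = 0.582 and v = 0.79.
Numerator: 0.582 + 0.79 = 1.372. Denominator: 1 + (0.582)(0.79) = 1.45978.
u = 1.372/1.45978 = 0.93987, so the speed is 0.940c.

0.940c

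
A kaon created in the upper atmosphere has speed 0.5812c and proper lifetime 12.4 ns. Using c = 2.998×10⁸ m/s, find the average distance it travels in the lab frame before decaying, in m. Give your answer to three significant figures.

γ = 1/√(1 − β²) = 1/√(1 − 0.33779344) = 1/√0.66220656 = 1/0.813761 = 1.2289.
Lab-frame lifetime: Δt = γτ = 1.2289 × 12.4 ns = 15.238 ns.
Distance: d = vΔt = 0.5812 × 2.998×10⁸ m/s × 1.5238×10^-8 s = 2.66 m.

2.66 m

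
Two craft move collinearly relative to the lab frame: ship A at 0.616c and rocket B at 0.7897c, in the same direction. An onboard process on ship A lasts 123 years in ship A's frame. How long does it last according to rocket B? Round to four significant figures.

130.7 years

The velocity of ship A relative to rocket B is (0.616 − 0.7897)c / (1 − 0.616×0.7897) = −0.33824c; relative speed 0.33824c.
At |u| = 0.33824c, γ = (1 − 0.114406)^(−1/2) = 1.0626.
Ship A's interval is proper; time dilation gives Δt_B = γΔτ = 1.0626 × 123 years = 130.7 years.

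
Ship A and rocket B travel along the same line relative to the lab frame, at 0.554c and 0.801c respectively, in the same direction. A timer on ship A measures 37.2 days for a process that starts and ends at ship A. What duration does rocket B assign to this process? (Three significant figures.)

41.5 days

Transform ship A's velocity into rocket B's frame: (0.554 − 0.801)/(1 − 0.554·0.801) = −0.247/0.556246, so the relative speed is 0.44405c.
At |u| = 0.44405c, γ = (1 − 0.19718)^(−1/2) = 1.1161.
Ship A's interval is proper; time dilation gives Δt_B = γΔτ = 1.1161 × 37.2 days = 41.5 days.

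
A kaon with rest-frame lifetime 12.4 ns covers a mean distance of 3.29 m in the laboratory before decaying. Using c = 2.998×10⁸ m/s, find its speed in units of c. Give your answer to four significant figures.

Lab distance = (lab lifetime)·v = γτ·βc, so βγ = d/(cτ) = 3.290/(2.998×10⁸ × 1.240×10^-8) = 0.885.
With βγ = 0.885: γ² = 1 + (βγ)² = 1.783225, and β = (βγ)/γ = 0.885/1.33537 = 0.6627.

0.6627c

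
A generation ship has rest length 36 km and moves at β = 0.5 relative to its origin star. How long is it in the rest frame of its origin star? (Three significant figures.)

Lorentz factor: γ = (1 − 0.25)^(−1/2) = 1.1547.
Length contraction: L = L₀/γ = 36/1.1547 = 31.2 km.

31.2 km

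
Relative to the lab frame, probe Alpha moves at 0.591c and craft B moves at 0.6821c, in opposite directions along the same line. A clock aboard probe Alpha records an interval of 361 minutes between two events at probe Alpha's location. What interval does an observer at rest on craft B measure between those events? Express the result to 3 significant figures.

859 minutes

The velocity of probe Alpha relative to craft B is (0.591 + 0.6821)c / (1 + 0.591×0.6821) = 0.90733c; relative speed 0.90733c.
γ for this relative speed: γ = 1/√(1 − 0.823248) = 2.3786.
The clock on probe Alpha records proper time, so craft B measures Δt = γΔτ = 2.3786 × 361 = 859 minutes.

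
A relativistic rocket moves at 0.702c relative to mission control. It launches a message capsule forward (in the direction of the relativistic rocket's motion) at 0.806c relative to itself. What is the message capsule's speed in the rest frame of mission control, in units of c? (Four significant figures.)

Relativistic velocity addition: u = (u' + v)/(1 + u'v/c²), with u' = 0.806c and v = 0.702c.
Numerator: 0.806 + 0.702 = 1.508. Denominator: 1 + (0.806)(0.702) = 1.565812.
u = 1.508/1.565812 = 0.96308, so the speed is 0.9631c.

0.9631c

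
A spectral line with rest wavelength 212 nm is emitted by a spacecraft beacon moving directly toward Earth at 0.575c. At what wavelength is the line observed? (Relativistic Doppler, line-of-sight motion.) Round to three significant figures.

110 nm

Relativistic Doppler for wavelength: λ_obs = λ_src · √((1−β)/(1+β)).
With β = 0.575: factor = √(0.425/1.575) = 0.51946.
λ_obs = 212 × 0.51946 = 110 nm.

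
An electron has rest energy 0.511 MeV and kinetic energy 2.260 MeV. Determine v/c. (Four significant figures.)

0.9828

γ = 1 + K/(mc²) = 1 + 2.260/0.511 = 5.4227.
β = √(1 − 1/γ²) = √(1 − 0.034007) = √0.965993 = 0.9828.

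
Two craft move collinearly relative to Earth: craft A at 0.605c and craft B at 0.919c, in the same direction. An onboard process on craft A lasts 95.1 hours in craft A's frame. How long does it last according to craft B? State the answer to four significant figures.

134.5 hours

The velocity of craft A relative to craft B is (0.605 − 0.919)c / (1 − 0.605×0.919) = −0.7072c; relative speed 0.7072c.
At |u| = 0.7072c, γ = (1 − 0.500132)^(−1/2) = 1.4144.
The clock on craft A records proper time, so craft B measures Δt = γΔτ = 1.4144 × 95.1 = 134.5 hours.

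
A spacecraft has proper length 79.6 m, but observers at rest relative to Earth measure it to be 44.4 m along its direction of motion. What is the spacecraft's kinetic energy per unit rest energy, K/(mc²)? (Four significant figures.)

0.7928

From L = L₀/γ: γ = 79.6/44.4 = 1.79279.
K/(mc²) = γ − 1 = 1.79279 − 1 = 0.7928.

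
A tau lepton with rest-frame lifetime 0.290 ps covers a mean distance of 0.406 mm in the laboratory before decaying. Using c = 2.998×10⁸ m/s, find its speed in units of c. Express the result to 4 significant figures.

0.9778c

Lab distance = (lab lifetime)·v = γτ·βc, so βγ = d/(cτ) = 4.060×10^-4/(2.998×10⁸ × 2.900×10^-13) = 4.6698.
With βγ = 4.6698: γ² = 1 + (βγ)² = 22.807, and β = (βγ)/γ = 4.6698/4.77567 = 0.9778.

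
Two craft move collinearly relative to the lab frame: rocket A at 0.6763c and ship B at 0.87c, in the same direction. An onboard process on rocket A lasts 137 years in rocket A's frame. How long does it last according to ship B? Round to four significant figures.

155.3 years

Speed of rocket A in ship B's frame: u = (v_A − v_B)/(1 − v_A v_B/c²) = (0.6763 − 0.87)/(1 − 0.6763×0.87) = −0.1937/0.411619 = −0.47058; |u| = 0.47058c.
At |u| = 0.47058c, γ = (1 − 0.221446)^(−1/2) = 1.1333.
Rocket A's interval is proper; time dilation gives Δt_B = γΔτ = 1.1333 × 137 years = 155.3 years.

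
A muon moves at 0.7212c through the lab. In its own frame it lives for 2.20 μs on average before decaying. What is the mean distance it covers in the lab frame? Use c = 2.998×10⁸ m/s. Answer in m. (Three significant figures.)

687 m

With β = 0.7212, γ = 1/√(1 − 0.7212²) = 1/√0.47987056 = 1.4436.
Lab-frame lifetime: Δt = γτ = 1.4436 × 2.20 μs = 3.1759 μs.
Distance: d = vΔt = 0.7212 × 2.998×10⁸ m/s × 3.1759×10^-6 s = 687 m.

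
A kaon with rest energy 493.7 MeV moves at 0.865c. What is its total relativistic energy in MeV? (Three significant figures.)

With β = 0.865, γ = 1/√(1 − 0.865²) = 1/√0.251775 = 1.9929.
Total energy: E = γmc² = 1.9929 × 493.7 MeV = 984 MeV.

984 MeV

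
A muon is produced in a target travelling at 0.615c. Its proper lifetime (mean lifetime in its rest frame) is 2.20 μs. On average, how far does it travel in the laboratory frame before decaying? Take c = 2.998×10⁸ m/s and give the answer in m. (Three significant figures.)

Lorentz factor: γ = (1 − 0.378225)^(−1/2) = 1.2682.
Lab-frame lifetime: Δt = γτ = 1.2682 × 2.20 μs = 2.79 μs.
Distance: d = vΔt = 0.615 × 2.998×10⁸ m/s × 2.7900×10^-6 s = 514 m.

514 m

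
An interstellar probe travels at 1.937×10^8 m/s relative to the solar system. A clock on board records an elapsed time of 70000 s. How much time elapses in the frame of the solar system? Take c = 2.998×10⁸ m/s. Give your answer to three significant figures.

β = v/c = (1.937×10^8 m/s)/(2.998×10⁸ m/s) = 0.646097.
With β = 0.646097, γ = 1/√(1 − 0.646097²) = 1/√0.5825587 = 1.3102.
The onboard clock measures proper time, so the interval in the rest frame of the solar system is dilated: Δt = γ·Δτ = 1.3102 × 70000 s = 91700 s.

91700 s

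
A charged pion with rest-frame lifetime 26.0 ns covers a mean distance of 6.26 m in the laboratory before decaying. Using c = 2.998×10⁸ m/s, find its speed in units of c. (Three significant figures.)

0.626c

Let x = d/(cτ) = 6.260 m / (2.998×10⁸ m/s × 2.600×10^-8 s) = 0.8031. Since d = βγcτ, x = βγ = β/√(1−β²).
Solving: β² = x²/(1+x²) = 0.64497/1.64497 = 0.392086, so β = 0.626.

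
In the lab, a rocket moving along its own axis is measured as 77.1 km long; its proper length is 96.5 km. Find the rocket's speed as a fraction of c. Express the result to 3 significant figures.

0.601c

Length contraction gives γ = L₀/L = 96.5/77.1 = 1.2516.
β = √(1 − 1/γ²) = √0.361635 = 0.601.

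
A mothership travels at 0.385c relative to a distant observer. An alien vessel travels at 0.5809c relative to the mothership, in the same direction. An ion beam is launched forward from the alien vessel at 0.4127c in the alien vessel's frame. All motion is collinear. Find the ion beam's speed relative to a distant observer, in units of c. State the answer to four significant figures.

Compose velocities in two stages. Stage 1 (into S'): u₁ = (0.4127+0.5809)/(1+0.4127×0.5809) = 0.80146.
Stage 2 (into S): u = (0.80146+0.385)/(1+0.80146×0.385) = 0.90669, so the speed is 0.9067c.

0.9067c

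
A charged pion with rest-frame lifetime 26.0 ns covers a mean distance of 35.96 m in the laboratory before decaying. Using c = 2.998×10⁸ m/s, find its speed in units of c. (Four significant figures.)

d = βγcτ ⇒ βγ = d/(cτ) = 35.96 m / (7.7948 m) = 4.6133.
β = (βγ)/√(1+(βγ)²) = 4.6133/√22.2825 = 0.9773.

0.9773c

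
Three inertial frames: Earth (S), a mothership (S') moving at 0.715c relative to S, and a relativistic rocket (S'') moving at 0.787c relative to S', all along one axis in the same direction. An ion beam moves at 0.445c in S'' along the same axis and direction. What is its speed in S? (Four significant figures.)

First combine the ion beam and relativistic rocket (S''→S'): u₁ = (0.445 + 0.787)/(1 + 0.445×0.787) = 1.232/1.350215 = 0.91245.
Then combine with the mothership (S'→S): u = (0.91245 + 0.715)/(1 + 0.91245×0.715) = 1.62745/1.65240175 = 0.9849.

0.9849c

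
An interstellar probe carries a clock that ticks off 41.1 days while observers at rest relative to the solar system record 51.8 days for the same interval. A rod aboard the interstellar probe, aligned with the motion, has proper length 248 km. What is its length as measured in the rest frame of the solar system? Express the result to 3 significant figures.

γ = Δt/Δτ = 51.8/41.1 = 1.26034.
L = L₀/γ = 248/1.26034 = 197 km.

197 km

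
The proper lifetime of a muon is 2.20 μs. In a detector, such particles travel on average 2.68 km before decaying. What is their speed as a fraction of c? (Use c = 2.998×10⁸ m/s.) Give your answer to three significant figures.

0.971c

Let x = d/(cτ) = 2680 m / (2.998×10⁸ m/s × 2.200×10^-6 s) = 4.0633. Since d = βγcτ, x = βγ = β/√(1−β²).
Solving: β² = x²/(1+x²) = 16.5104/17.5104 = 0.942891, so β = 0.971.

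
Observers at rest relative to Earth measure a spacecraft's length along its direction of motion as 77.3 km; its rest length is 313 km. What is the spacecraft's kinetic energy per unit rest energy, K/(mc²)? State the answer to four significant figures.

3.049

From L = L₀/γ: γ = 313/77.3 = 4.04916.
Since K = (γ−1)mc², K/(mc²) = 4.04916 − 1 = 3.049.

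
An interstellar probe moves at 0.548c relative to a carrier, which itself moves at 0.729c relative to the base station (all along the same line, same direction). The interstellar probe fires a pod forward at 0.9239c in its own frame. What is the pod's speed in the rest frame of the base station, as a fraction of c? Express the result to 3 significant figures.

0.996c

Compose velocities in two stages. Stage 1 (into S'): u₁ = (0.9239+0.548)/(1+0.9239×0.548) = 0.97716.
Stage 2 (into S): u = (0.97716+0.729)/(1+0.97716×0.729) = 0.99639, so the speed is 0.996c.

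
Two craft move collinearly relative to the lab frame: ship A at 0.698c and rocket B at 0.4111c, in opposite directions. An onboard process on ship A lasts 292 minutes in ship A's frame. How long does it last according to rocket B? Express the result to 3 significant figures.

576 minutes

Transform ship A's velocity into rocket B's frame: (0.698 + 0.4111)/(1 + 0.698·0.4111) = 1.1091/1.2869478, so the relative speed is 0.86181c.
γ for this relative speed: γ = 1/√(1 − 0.742716) = 1.9715.
The clock on ship A records proper time, so rocket B measures Δt = γΔτ = 1.9715 × 292 = 576 minutes.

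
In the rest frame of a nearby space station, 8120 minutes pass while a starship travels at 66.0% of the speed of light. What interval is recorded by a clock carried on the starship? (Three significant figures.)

γ = 1/√(1 − β²) = 1/√(1 − 0.4356) = 1/√0.5644 = 1/0.751266 = 1.3311.
The starship's clock runs slow as seen from a nearby space station, so Δτ = Δt/γ = 8120/1.3311 = 6100 minutes.

6100 minutes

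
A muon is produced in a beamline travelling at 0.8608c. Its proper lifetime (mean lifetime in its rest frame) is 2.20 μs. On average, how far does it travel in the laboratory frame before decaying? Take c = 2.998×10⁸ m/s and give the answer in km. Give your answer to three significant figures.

1.12 km

γ = 1/√(1 − β²) = 1/√(1 − 0.74097664) = 1/√0.25902336 = 1/0.508943 = 1.9649.
Lab-frame lifetime: Δt = γτ = 1.9649 × 2.20 μs = 4.3228 μs.
Distance: d = vΔt = 0.8608 × 2.998×10⁸ m/s × 4.3228×10^-6 s = 1120 m = 1.12 km.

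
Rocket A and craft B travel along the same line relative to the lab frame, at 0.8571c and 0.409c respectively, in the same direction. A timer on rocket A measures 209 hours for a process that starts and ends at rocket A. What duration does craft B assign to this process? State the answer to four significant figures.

288.7 hours

Transform rocket A's velocity into craft B's frame: (0.8571 − 0.409)/(1 − 0.8571·0.409) = 0.4481/0.6494461, so the relative speed is 0.68997c.
At |u| = 0.68997c, γ = (1 − 0.476059)^(−1/2) = 1.3815.
Rocket A's interval is proper; time dilation gives Δt_B = γΔτ = 1.3815 × 209 hours = 288.7 hours.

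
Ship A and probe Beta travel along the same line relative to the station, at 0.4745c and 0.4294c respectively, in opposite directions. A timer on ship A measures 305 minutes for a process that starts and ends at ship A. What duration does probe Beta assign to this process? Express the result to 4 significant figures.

Transform ship A's velocity into probe Beta's frame: (0.4745 + 0.4294)/(1 + 0.4745·0.4294) = 0.9039/1.2037503, so the relative speed is 0.7509c.
At |u| = 0.7509c, γ = (1 − 0.563851)^(−1/2) = 1.5142.
The clock on ship A records proper time, so probe Beta measures Δt = γΔτ = 1.5142 × 305 = 461.8 minutes.

461.8 minutes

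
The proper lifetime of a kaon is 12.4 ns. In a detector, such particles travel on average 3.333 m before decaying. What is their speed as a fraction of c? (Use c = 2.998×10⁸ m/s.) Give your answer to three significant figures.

Lab distance = (lab lifetime)·v = γτ·βc, so βγ = d/(cτ) = 3.333/(2.998×10⁸ × 1.240×10^-8) = 0.89657.
With βγ = 0.89657: γ² = 1 + (βγ)² = 1.803838, and β = (βγ)/γ = 0.89657/1.34307 = 0.668.

0.668c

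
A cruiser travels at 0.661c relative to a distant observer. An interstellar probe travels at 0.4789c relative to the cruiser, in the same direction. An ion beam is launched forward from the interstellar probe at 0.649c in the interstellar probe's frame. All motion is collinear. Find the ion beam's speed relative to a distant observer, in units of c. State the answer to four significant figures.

0.9698c

First combine the ion beam and interstellar probe (S''→S'): u₁ = (0.649 + 0.4789)/(1 + 0.649×0.4789) = 1.1279/1.3108061 = 0.86046.
Then combine with the cruiser (S'→S): u = (0.86046 + 0.661)/(1 + 0.86046×0.661) = 1.52146/1.56876406 = 0.96985.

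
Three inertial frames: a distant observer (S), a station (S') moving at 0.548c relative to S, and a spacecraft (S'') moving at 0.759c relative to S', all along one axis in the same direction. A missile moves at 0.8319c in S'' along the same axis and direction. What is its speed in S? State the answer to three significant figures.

Compose velocities in two stages. Stage 1 (into S'): u₁ = (0.8319+0.759)/(1+0.8319×0.759) = 0.97517.
Stage 2 (into S): u = (0.97517+0.548)/(1+0.97517×0.548) = 0.99269, so the speed is 0.993c.

0.993c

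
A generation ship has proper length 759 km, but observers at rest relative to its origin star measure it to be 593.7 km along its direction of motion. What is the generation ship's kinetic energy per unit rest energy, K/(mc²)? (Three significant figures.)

0.278

γ = L₀/L = 759/593.7 = 1.27842.
Since K = (γ−1)mc², K/(mc²) = 1.27842 − 1 = 0.278.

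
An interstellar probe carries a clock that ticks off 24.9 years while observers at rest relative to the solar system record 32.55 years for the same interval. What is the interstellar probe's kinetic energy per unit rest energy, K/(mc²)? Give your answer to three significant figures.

From Δt = γΔτ: γ = 32.55/24.9 = 1.30723.
Since K = (γ−1)mc², K/(mc²) = 1.30723 − 1 = 0.307.

0.307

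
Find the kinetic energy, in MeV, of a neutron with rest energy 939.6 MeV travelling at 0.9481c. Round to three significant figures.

2020 MeV

γ = 1/√(1 − β²) = 1/√(1 − 0.89889361) = 1/√0.10110639 = 1/0.317972 = 3.1449.
Kinetic energy: K = (γ − 1)mc² = (3.1449 − 1) × 939.6 MeV = 2.1449 × 939.6 = 2020 MeV.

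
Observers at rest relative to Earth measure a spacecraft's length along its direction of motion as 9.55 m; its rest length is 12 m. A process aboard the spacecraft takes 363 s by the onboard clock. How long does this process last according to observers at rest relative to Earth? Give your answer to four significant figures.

456.1 s

γ = L₀/L = 12/9.55 = 1.25654.
Δt = γΔτ = 1.25654 × 363 = 456.1 s.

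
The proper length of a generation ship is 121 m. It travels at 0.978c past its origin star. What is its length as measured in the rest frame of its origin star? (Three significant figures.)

With β = 0.978, γ = 1/√(1 − 0.978²) = 1/√0.043516 = 4.7938.
Along the direction of motion the measured length is L₀/γ = 121/4.7938 = 25.2 m.

25.2 m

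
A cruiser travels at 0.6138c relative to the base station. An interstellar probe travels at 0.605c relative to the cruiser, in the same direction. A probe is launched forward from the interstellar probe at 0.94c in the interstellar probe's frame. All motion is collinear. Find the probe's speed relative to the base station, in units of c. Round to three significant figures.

Apply u = (u'+v)/(1+u'v) twice. Probe in the cruiser frame: (0.94+0.605)/(1+0.94·0.605) = 1.545/1.5687 = 0.98489c.
That velocity, transformed to the rest frame of the base station: (0.98489+0.6138)/(1+0.98489·0.6138) = 1.59869/1.604525482 = 0.99636c.

0.996c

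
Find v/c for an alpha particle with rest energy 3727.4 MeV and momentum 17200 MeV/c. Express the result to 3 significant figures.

0.977

βγ = pc/(mc²) = 17200/3727.4 = 4.6145.
Since γ² = 1 + (βγ)² = 22.2936, γ = √22.2936 = 4.72161, and β = (βγ)/γ = 4.6145/4.72161 = 0.977.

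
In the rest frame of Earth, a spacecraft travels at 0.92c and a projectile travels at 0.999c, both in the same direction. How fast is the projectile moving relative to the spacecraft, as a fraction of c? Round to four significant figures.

0.9763c

Transform to the spacecraft's frame: u' = (u − v)/(1 − uv/c²).
u' = (0.999 − 0.92)/(1 − 0.999×0.92) = 0.079/0.08092 = 0.97627.
Speed in the spacecraft's frame: 0.9763c (in the same direction).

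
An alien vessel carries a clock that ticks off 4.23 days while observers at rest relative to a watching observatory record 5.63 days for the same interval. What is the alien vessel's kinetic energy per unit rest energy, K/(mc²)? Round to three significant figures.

0.331

The time-dilation ratio gives γ = 5.63/4.23 = 1.33097.
Since K = (γ−1)mc², K/(mc²) = 1.33097 − 1 = 0.331.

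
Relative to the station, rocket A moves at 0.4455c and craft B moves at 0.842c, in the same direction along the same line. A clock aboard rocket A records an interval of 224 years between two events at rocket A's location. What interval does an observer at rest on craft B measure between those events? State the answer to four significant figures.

289.8 years

Transform rocket A's velocity into craft B's frame: (0.4455 − 0.842)/(1 − 0.4455·0.842) = −0.3965/0.624889, so the relative speed is 0.63451c.
γ for this relative speed: γ = 1/√(1 − 0.402603) = 1.2938.
Rocket A's interval is proper; time dilation gives Δt_B = γΔτ = 1.2938 × 224 years = 289.8 years.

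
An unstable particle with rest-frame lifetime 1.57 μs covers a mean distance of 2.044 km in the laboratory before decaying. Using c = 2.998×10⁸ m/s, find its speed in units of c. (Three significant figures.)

0.974c

Let x = d/(cτ) = 2044 m / (2.998×10⁸ m/s × 1.570×10^-6 s) = 4.3426. Since d = βγcτ, x = βγ = β/√(1−β²).
Solving: β² = x²/(1+x²) = 18.8582/19.8582 = 0.949643, so β = 0.974.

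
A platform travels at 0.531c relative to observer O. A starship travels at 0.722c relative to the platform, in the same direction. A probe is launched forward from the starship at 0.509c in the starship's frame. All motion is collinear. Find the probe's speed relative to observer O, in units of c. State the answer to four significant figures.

0.9683c

Apply u = (u'+v)/(1+u'v) twice. Probe in the platform frame: (0.509+0.722)/(1+0.509·0.722) = 1.231/1.367498 = 0.90018c.
That velocity, transformed to the rest frame of observer O: (0.90018+0.531)/(1+0.90018·0.531) = 1.43118/1.47799558 = 0.96832c.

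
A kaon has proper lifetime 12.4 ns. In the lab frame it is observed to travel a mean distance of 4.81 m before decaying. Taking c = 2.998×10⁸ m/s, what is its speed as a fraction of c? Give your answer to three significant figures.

0.791c

Lab distance = (lab lifetime)·v = γτ·βc, so βγ = d/(cτ) = 4.810/(2.998×10⁸ × 1.240×10^-8) = 1.2939.
With βγ = 1.2939: γ² = 1 + (βγ)² = 2.67418, and β = (βγ)/γ = 1.2939/1.63529 = 0.791.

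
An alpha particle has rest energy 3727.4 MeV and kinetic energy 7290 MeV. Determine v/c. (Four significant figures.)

0.9410

γ = 1 + K/(mc²) = 1 + 7290/3727.4 = 2.9558.
β = √(1 − 1/γ²) = √(1 − 0.114459) = √0.885541 = 0.9410.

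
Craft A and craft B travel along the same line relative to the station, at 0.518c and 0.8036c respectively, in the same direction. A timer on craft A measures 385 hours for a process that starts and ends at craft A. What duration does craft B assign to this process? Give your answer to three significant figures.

441 hours

Speed of craft A in craft B's frame: u = (v_A − v_B)/(1 − v_A v_B/c²) = (0.518 − 0.8036)/(1 − 0.518×0.8036) = −0.2856/0.5837352 = −0.48926; |u| = 0.48926c.
γ for this relative speed: γ = 1/√(1 − 0.239375) = 1.1466.
The clock on craft A records proper time, so craft B measures Δt = γΔτ = 1.1466 × 385 = 441 hours.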